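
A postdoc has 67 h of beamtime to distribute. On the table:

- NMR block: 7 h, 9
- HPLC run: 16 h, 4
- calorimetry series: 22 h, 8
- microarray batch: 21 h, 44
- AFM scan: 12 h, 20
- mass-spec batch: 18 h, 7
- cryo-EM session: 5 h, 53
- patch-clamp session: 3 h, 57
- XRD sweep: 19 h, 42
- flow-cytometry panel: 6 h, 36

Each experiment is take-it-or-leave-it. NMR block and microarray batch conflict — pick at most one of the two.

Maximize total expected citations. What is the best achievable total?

252

Density check — patch-clamp session 19.00, cryo-EM session 10.60, flow-cytometry panel 6.00, XRD sweep 2.21 are the best per h.
Taking microarray batch + AFM scan + cryo-EM session + patch-clamp session + XRD sweep + flow-cytometry panel: 66 h used, 252 in expected citations.
The spare 1 h is too small for any remaining experiment, and no feasible exchange beats 252.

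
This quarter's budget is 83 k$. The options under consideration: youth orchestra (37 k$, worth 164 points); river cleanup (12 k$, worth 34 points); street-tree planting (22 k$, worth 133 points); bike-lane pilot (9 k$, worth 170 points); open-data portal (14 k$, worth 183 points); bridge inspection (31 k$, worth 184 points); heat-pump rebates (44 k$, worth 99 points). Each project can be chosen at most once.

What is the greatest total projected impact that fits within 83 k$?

670

Street-tree planting + bike-lane pilot + open-data portal + bridge inspection uses 76 of the 83 k$ and totals 670.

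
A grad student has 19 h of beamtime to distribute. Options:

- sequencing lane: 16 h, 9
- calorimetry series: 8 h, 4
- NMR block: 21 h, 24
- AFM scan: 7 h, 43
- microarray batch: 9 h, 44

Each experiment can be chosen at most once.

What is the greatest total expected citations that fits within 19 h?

87

Best packing: AFM scan + microarray batch — 16 h, 87 total.
An exhaustive check of the 32 subsets confirms 87.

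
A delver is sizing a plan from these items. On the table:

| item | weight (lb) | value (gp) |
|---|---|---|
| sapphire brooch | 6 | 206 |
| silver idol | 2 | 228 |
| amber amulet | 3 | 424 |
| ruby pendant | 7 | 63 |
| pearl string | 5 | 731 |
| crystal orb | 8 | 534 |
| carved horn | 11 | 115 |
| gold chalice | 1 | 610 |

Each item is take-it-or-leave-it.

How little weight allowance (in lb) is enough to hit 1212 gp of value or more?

6

Minimise lb subject to total value ≥ 1212.
silver idol + amber amulet + gold chalice reaches 1262 using 6 lb.
Below 6 lb the best achievable stays under 1212.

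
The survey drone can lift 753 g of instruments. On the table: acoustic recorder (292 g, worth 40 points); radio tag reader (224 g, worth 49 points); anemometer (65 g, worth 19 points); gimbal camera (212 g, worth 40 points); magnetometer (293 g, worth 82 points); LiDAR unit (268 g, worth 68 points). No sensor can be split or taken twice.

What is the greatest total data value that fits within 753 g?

171

By data value per g: anemometer 0.29, magnetometer 0.28, LiDAR unit 0.25 lead.
Taking the top-ratio sensors first gives anemometer + magnetometer + LiDAR unit for 169 (626 g).
Dropping anemometer and LiDAR unit frees 333 g; slotting in radio tag reader + gimbal camera (436 g) lifts the total to 171 at 729 g.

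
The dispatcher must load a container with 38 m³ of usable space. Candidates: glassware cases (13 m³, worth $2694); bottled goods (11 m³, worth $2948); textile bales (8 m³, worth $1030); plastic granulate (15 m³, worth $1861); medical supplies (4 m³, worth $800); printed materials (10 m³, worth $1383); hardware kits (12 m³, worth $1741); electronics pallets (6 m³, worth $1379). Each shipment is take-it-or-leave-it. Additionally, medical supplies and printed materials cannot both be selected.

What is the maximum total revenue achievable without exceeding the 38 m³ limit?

8051

Filling by ratio: glassware cases + bottled goods + medical supplies + electronics pallets for 7821, with 4 m³ left unused.
Dropping medical supplies frees 4 m³; slotting in textile bales (8 m³) lifts the total to 8051 at 38 m³.
An exhaustive check of the 256 subsets confirms 8051.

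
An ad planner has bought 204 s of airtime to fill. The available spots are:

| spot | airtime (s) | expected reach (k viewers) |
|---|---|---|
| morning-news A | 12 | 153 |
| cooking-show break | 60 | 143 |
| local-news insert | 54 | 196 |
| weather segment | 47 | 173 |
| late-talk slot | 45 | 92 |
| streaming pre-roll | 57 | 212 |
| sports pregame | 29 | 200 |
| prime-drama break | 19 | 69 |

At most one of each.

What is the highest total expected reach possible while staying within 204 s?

Taking the top-ratio spots first gives morning-news A + weather segment + streaming pre-roll + sports pregame + prime-drama break for 807 (164 s).
Dropping prime-drama break frees 19 s; slotting in local-news insert (54 s) lifts the total to 934 at 199 s.

934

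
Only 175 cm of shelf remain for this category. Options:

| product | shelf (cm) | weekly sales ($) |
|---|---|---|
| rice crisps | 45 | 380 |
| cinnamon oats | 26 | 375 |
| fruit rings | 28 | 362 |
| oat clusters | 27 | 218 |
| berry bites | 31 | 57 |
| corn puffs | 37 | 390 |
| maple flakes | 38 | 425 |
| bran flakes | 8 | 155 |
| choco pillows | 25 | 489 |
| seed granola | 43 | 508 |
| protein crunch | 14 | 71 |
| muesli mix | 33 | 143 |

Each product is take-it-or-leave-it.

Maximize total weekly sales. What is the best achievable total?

2314

The ratio ordering already packs tightly: cinnamon oats + fruit rings + maple flakes + bran flakes + choco pillows + seed granola, 168 cm, 2314.
No other feasible combination exceeds 2314.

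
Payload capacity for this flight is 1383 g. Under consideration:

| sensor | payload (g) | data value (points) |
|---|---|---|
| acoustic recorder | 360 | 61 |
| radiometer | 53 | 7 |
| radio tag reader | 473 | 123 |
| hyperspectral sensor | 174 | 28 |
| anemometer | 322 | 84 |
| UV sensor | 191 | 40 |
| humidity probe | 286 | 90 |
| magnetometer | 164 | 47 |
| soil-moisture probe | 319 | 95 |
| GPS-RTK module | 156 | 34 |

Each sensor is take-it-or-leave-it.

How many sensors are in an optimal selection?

6

Best achievable data value is 363.
radiometer + anemometer + UV sensor + humidity probe + magnetometer + soil-moisture probe hits 363 at 1335 g.
Every optimal selection uses 6 sensors.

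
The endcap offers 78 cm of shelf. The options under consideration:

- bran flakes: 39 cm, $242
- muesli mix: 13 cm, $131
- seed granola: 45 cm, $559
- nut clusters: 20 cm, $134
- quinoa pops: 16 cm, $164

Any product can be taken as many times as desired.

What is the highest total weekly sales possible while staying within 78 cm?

887

Taking seed granola + 2×quinoa pops: 77 cm used, 887 in weekly sales.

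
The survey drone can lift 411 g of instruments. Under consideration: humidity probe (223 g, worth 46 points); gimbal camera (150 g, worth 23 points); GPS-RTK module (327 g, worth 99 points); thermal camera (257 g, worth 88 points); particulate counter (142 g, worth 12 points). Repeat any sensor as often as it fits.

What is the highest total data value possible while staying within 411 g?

111

By data value per g: thermal camera 0.34, GPS-RTK module 0.30, humidity probe 0.21 lead.
The ratio ordering already packs tightly: gimbal camera + thermal camera, 407 g, 111.
No other feasible combination exceeds 111.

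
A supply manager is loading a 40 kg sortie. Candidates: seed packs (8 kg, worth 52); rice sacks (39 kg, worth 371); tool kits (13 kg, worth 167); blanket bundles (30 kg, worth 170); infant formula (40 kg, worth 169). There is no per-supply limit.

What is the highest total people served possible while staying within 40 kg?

501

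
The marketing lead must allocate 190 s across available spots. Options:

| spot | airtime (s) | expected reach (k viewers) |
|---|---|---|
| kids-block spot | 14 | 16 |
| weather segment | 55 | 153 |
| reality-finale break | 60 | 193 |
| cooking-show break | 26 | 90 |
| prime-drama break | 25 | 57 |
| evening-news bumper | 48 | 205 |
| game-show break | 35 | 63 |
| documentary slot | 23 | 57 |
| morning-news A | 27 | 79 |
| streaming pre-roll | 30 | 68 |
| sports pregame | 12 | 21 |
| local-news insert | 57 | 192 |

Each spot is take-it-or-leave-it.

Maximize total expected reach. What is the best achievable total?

647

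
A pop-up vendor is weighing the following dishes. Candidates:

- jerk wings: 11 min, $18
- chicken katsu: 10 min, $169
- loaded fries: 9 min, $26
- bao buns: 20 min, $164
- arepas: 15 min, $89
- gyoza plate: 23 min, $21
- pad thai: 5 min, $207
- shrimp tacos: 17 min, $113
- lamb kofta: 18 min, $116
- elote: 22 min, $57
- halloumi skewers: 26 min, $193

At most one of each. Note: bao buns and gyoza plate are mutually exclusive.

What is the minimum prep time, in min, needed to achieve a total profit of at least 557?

41

Look for the lowest-prep combination reaching 557.
chicken katsu + pad thai + halloumi skewers reaches 569 using 41 min.
Any bundle with less than 41 min falls short of 557.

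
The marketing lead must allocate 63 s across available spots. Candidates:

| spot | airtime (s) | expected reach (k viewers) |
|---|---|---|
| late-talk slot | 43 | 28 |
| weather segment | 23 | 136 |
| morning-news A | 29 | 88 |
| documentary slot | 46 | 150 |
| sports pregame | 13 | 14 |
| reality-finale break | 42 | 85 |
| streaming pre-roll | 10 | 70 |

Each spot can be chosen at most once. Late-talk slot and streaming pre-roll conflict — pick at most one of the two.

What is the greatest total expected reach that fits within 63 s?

294

Density check — streaming pre-roll 7.00, weather segment 5.91, documentary slot 3.26, morning-news A 3.03 are the best per s.
Weather segment + morning-news A + streaming pre-roll uses 62 of the 63 s and totals 294.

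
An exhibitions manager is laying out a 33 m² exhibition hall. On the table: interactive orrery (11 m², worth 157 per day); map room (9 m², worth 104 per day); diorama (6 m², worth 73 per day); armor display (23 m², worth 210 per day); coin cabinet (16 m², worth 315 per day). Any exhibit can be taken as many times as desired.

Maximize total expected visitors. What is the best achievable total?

630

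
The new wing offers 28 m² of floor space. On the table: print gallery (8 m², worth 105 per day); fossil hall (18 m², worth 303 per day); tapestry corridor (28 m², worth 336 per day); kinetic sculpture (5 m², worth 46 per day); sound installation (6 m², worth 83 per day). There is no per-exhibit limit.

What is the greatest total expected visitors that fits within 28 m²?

Ranking by ratio (expected visitors/m²): fossil hall 16.83, sound installation 13.83, print gallery 13.12, tapestry corridor 12.00.
Filling by ratio: fossil hall + sound installation for 386, with 4 m² left unused.
Replace sound installation with print gallery: the trade gains 22 net, giving 408 at 26 m².
The spare 2 m² is too small for any remaining exhibit, and no exchange beats 408.

408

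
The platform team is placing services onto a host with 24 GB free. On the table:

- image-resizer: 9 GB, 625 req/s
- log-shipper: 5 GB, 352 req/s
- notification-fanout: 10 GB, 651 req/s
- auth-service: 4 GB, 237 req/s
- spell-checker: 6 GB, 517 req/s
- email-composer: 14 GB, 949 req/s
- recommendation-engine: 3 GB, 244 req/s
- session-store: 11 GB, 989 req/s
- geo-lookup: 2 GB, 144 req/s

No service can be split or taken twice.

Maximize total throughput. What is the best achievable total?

The ratio heuristic lands on spell-checker + recommendation-engine + session-store + geo-lookup (1894) but leaves 2 GB idle.
Replace recommendation-engine with log-shipper: the trade gains 108 net, giving 2002 at 24 GB.
Runner-up auth-service + spell-checker + recommendation-engine + session-store tops out at 1987.

2002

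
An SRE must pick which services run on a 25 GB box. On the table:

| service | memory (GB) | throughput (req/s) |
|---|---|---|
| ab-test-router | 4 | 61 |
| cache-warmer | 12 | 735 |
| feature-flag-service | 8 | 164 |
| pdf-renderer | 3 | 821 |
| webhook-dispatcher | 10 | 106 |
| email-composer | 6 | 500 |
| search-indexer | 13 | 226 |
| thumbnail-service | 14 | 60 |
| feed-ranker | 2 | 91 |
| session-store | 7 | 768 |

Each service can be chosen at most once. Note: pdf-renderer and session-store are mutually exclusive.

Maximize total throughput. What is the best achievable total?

Density check — pdf-renderer 273.67, session-store 109.71, email-composer 83.33, cache-warmer 61.25 are the best per GB.
Cache-warmer + pdf-renderer + email-composer + feed-ranker uses 23 of the 25 GB and totals 2147.

2147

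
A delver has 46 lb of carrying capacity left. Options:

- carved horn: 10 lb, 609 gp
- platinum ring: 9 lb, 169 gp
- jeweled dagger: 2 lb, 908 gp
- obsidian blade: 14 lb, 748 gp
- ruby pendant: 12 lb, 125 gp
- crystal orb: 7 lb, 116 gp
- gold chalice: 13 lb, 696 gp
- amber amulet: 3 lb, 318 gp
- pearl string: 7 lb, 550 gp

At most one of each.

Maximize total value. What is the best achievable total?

3511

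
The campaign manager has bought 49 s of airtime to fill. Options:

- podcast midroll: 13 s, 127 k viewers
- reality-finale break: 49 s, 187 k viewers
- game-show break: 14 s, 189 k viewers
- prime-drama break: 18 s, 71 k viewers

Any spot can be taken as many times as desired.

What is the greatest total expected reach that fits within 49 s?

567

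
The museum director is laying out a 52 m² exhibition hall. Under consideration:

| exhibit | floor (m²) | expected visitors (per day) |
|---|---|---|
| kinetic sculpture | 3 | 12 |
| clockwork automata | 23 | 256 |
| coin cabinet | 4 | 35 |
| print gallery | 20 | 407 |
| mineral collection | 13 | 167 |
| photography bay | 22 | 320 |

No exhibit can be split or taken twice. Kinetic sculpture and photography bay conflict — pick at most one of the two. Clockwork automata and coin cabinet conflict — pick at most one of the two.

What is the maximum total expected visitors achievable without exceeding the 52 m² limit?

762

Ranking by ratio (expected visitors/m²): print gallery 20.35, photography bay 14.55, mineral collection 12.85, clockwork automata 11.13.
Taking coin cabinet + print gallery + photography bay: 46 m² used, 762 in expected visitors.
Every other selection either busts 52 m² or breaks a pairing rule or fails to beat 762.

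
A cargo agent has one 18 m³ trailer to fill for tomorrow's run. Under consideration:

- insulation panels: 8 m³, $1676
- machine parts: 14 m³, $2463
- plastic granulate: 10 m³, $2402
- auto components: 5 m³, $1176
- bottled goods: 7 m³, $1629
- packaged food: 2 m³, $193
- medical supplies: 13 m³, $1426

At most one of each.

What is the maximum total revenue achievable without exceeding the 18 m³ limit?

Density check — plastic granulate 240.20, auto components 235.20, bottled goods 232.71 are the best per m³.
The ratio heuristic lands on plastic granulate + auto components + packaged food (3771) but leaves 1 m³ idle.
The 7 m³ tied up in auto components and packaged food is better spent on insulation panels — total rises to 4078 (18 m³).
Runner-up plastic granulate + bottled goods tops out at 4031.

4078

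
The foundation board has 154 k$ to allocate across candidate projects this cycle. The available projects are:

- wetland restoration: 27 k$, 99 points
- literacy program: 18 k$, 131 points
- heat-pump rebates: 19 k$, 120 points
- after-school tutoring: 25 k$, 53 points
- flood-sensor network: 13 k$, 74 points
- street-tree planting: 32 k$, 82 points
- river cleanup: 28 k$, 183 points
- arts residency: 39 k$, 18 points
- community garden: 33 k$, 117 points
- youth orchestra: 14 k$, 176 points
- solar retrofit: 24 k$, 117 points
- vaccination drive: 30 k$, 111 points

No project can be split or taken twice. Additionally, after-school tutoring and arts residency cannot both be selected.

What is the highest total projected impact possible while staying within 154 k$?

918

Density check — youth orchestra 12.57, literacy program 7.28, river cleanup 6.54 are the best per k$.
A density-first pass picks literacy program + heat-pump rebates + flood-sensor network + river cleanup + youth orchestra + solar retrofit + vaccination drive — 912 at 146 k$.
Dropping vaccination drive frees 30 k$; slotting in community garden (33 k$) lifts the total to 918 at 149 k$.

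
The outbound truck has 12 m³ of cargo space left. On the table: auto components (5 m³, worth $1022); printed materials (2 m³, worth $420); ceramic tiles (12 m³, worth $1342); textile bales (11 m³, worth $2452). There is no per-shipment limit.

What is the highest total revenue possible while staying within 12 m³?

Ranking by ratio (revenue/m³): textile bales 222.91, printed materials 210.00, auto components 204.40.
Greedy by ratio would take textile bales: 11 m³ used, total 2452.
The 11 m³ tied up in textile bales is better spent on 6×printed materials — total rises to 2520 (12 m³).
That's the maximum — no swap from here does better than 2520.

2520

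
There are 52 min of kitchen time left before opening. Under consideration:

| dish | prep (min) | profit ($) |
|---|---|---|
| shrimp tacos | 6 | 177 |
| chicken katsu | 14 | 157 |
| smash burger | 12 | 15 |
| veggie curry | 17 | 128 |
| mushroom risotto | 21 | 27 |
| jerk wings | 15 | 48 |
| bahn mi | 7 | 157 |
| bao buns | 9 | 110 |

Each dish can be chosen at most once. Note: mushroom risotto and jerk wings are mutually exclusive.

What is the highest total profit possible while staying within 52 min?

Best packing: shrimp tacos + chicken katsu + jerk wings + bahn mi + bao buns — 51 min, 649 total.
Every other selection either busts 52 min or breaks a pairing rule or fails to beat 649.

649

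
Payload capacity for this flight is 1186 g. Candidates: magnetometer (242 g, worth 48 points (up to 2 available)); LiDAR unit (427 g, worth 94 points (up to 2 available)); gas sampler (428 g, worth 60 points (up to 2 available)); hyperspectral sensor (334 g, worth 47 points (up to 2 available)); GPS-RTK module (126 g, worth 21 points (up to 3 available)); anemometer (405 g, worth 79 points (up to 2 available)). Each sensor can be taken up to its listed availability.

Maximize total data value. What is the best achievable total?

236

The ratio ordering already packs tightly: magnetometer + 2×LiDAR unit, 1096 g, 236.
Nothing else within 1186 g beats 236.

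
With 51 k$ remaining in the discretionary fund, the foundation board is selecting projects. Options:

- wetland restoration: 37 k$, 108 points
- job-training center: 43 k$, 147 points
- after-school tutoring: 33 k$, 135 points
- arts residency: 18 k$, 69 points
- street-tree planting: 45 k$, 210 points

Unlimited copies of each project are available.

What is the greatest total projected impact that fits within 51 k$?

By projected impact per k$: street-tree planting 4.67, after-school tutoring 4.09, arts residency 3.83, job-training center 3.42 lead.
Taking street-tree planting: 45 k$ used, 210 in projected impact.

210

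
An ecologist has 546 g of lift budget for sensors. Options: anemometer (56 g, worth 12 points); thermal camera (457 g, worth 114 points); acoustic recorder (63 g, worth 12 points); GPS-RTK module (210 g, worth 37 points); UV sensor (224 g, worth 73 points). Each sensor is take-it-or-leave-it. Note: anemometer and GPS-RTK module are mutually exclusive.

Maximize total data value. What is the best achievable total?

126

Density check — UV sensor 0.33, thermal camera 0.25, anemometer 0.21, acoustic recorder 0.19 are the best per g.
A density-first pass picks anemometer + acoustic recorder + UV sensor — 97 at 343 g.
Dropping acoustic recorder and UV sensor frees 287 g; slotting in thermal camera (457 g) lifts the total to 126 at 513 g.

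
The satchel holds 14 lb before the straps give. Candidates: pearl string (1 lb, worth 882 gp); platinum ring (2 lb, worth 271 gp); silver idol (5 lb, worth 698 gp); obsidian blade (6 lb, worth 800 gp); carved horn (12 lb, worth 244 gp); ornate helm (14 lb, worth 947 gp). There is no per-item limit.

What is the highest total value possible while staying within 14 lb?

12348

Ranking by ratio (value/lb): pearl string 882.00, silver idol 139.60, platinum ring 135.50.
Taking 14×pearl string: 14 lb used, 12348 in value.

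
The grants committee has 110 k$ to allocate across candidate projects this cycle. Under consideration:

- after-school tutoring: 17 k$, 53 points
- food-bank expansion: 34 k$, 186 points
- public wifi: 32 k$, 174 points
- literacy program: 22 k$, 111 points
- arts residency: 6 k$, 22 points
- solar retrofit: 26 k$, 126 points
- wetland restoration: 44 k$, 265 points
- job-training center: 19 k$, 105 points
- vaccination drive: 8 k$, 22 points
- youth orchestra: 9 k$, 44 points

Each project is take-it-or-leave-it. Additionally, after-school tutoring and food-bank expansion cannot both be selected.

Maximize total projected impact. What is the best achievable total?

625

By projected impact per k$: wetland restoration 6.02, job-training center 5.53, food-bank expansion 5.47 lead.
Filling by ratio: food-bank expansion + wetland restoration + job-training center + youth orchestra for 600, with 4 k$ left unused.
Dropping job-training center and youth orchestra frees 28 k$; slotting in public wifi (32 k$) lifts the total to 625 at 110 k$.
Nothing else feasible within 110 k$ beats 625.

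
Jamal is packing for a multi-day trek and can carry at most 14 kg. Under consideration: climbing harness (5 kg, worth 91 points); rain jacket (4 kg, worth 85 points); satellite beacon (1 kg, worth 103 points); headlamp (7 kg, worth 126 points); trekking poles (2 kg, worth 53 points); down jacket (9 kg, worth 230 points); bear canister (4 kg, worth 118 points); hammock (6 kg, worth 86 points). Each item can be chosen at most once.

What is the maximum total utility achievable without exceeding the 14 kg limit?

451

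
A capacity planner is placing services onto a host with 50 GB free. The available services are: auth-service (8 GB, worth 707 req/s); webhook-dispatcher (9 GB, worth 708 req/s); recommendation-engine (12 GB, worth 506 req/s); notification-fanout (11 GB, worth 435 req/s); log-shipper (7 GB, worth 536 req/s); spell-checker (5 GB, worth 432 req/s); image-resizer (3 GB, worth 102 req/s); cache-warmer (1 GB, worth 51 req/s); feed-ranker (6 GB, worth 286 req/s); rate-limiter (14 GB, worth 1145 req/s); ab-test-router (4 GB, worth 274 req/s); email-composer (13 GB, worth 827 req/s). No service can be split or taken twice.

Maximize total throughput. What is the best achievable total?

Greedy by ratio would take auth-service + webhook-dispatcher + log-shipper + spell-checker + cache-warmer + rate-limiter + ab-test-router: 48 GB used, total 3853.
Dropping cache-warmer frees 1 GB; slotting in image-resizer (3 GB) lifts the total to 3904 at 50 GB.
No other feasible combination exceeds 3904.

3904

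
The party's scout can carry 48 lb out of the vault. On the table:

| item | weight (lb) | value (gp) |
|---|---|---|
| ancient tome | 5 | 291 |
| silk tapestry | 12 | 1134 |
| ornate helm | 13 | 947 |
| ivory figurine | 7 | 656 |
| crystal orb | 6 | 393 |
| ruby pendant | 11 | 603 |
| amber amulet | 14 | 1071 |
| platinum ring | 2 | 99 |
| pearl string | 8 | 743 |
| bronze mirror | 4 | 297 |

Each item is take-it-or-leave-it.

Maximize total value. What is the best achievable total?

4000

Silk tapestry + ivory figurine + amber amulet + platinum ring + pearl string + bronze mirror uses 47 of the 48 lb and totals 4000.
Runner-up silk tapestry + ivory figurine + crystal orb + amber amulet + pearl string tops out at 3997.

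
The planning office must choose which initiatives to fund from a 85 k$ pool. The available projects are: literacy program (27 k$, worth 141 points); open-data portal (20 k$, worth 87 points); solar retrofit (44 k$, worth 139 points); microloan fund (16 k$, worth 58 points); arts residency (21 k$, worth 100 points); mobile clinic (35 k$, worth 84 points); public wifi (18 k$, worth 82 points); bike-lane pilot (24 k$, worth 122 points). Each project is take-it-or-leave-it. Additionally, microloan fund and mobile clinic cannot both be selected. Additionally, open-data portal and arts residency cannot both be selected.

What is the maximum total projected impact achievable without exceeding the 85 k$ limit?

403

Density check — literacy program 5.22, bike-lane pilot 5.08, arts residency 4.76, public wifi 4.56 are the best per k$.
Filling by ratio: literacy program + arts residency + bike-lane pilot for 363, with 13 k$ left unused.
Replace arts residency with microloan fund + public wifi: the trade gains 40 net, giving 403 at 85 k$.
An exhaustive check of the 256 subsets confirms 403.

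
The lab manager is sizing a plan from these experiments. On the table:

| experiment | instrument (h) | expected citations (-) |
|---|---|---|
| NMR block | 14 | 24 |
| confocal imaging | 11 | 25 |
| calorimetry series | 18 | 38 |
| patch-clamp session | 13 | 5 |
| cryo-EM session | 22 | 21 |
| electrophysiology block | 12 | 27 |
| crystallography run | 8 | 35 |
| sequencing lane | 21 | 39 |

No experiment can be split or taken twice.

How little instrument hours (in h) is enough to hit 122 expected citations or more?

49

Minimise h subject to total expected citations ≥ 122.
confocal imaging + calorimetry series + electrophysiology block + crystallography run: 125 expected citations at 49 h.
No combination under 49 h hits 122.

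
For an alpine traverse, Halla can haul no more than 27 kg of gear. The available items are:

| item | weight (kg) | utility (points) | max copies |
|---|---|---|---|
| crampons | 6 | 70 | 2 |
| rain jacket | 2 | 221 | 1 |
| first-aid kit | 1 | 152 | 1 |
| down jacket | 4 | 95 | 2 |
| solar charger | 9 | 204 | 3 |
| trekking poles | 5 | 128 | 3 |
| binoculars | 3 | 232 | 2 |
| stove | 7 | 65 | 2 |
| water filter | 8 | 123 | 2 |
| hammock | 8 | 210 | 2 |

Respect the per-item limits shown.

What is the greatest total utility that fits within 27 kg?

1303

Greedy by ratio would take rain jacket + first-aid kit + 2×binoculars + 2×hammock: 25 kg used, total 1257.
Dropping hammock frees 8 kg; slotting in 2×trekking poles (10 kg) lifts the total to 1303 at 27 kg.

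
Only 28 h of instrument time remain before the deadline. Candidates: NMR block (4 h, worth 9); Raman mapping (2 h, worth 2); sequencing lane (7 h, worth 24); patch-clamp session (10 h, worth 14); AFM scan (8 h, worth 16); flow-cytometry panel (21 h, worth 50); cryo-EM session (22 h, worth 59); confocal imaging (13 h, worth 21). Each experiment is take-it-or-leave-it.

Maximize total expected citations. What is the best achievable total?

Density check — sequencing lane 3.43, cryo-EM session 2.68, flow-cytometry panel 2.38, NMR block 2.25 are the best per h.
Taking sequencing lane + flow-cytometry panel: 28 h used, 74 in expected citations.
No other feasible combination exceeds 74.

74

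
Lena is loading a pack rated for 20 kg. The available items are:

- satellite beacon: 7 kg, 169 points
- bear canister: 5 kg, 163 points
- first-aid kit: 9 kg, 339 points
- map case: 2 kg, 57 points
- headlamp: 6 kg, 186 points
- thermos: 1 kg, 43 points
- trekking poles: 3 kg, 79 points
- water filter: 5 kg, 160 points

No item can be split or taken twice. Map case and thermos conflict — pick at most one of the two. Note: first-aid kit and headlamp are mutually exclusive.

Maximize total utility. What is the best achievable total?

705

By utility per kg: thermos 43.00, first-aid kit 37.67, bear canister 32.60, water filter 32.00 lead.
The ratio ordering already packs tightly: bear canister + first-aid kit + thermos + water filter, 20 kg, 705.
Next best is bear canister + first-aid kit + water filter at 662 (19 kg) — short by 43.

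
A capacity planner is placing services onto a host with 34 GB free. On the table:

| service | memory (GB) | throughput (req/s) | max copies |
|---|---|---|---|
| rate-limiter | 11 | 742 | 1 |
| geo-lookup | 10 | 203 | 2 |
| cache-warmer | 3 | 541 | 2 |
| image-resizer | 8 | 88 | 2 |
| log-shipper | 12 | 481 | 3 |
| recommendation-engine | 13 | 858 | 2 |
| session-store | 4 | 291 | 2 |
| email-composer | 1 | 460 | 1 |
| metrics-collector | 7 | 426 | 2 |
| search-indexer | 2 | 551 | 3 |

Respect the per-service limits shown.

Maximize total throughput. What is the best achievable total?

Density check — email-composer 460.00, search-indexer 275.50, cache-warmer 180.33 are the best per GB.
The ratio heuristic lands on rate-limiter + 2×cache-warmer + 2×session-store + email-composer + 3×search-indexer (4519) but leaves 2 GB idle.
The 11 GB tied up in rate-limiter is better spent on recommendation-engine — total rises to 4635 (34 GB).

4635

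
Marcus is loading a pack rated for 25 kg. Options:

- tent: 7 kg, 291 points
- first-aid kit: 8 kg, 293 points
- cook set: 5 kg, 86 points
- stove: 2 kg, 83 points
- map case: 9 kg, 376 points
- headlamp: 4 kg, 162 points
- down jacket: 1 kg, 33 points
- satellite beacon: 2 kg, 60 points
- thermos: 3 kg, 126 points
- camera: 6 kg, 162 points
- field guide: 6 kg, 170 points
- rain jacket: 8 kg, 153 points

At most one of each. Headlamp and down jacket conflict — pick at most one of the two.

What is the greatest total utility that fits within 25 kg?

1038

Tent + stove + map case + headlamp + thermos uses 25 of the 25 kg and totals 1038.
That's the maximum — no feasible swap from here does better than 1038.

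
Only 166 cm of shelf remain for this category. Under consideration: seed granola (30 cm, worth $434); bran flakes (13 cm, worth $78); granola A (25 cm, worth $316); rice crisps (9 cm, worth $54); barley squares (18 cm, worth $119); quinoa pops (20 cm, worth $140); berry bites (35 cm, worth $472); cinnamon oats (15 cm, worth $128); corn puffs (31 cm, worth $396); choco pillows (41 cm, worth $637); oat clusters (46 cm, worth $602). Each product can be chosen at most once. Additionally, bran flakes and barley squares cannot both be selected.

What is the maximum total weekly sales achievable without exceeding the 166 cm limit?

Greedy by ratio would take seed granola + bran flakes + berry bites + choco pillows + oat clusters: 165 cm used, total 2223.
The 59 cm tied up in bran flakes and oat clusters is better spent on granola A + corn puffs — total rises to 2255 (162 cm).
Next best is seed granola + bran flakes + berry bites + choco pillows + oat clusters at 2223 (165 cm) — short by 32.

2255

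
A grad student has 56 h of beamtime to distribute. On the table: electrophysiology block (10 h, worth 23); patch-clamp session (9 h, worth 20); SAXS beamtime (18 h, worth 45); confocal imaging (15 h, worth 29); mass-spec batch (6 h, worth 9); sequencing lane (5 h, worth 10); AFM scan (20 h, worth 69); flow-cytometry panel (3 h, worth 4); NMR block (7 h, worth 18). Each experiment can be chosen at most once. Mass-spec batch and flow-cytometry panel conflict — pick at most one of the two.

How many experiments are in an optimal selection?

4

Best achievable expected citations is 155.
For example electrophysiology block + SAXS beamtime + AFM scan + NMR block achieves it, using 55 h.
Any selection reaching 155 contains exactly 4 experiments.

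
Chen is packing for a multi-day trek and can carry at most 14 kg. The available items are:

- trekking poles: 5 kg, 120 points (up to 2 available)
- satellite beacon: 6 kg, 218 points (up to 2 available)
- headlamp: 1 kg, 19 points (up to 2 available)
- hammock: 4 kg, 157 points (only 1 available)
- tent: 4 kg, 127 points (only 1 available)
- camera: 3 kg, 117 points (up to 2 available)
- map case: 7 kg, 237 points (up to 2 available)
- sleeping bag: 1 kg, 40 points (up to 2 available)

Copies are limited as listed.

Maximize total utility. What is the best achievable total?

Ranking by ratio (utility/kg): sleeping bag 40.00, hammock 39.25, camera 39.00, satellite beacon 36.33.
Taking the top-ratio items first gives 2×headlamp + hammock + 2×camera + 2×sleeping bag for 509 (14 kg).
The 6 kg tied up in 2×headlamp and hammock is better spent on satellite beacon — total rises to 532 (14 kg).
No other feasible combination exceeds 532.

532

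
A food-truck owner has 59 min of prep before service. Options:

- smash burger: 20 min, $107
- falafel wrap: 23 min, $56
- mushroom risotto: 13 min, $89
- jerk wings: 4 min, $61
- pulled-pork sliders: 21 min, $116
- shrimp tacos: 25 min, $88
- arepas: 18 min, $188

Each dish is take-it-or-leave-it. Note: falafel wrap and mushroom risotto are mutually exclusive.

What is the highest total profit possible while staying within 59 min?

By profit per min: jerk wings 15.25, arepas 10.44, mushroom risotto 6.85, pulled-pork sliders 5.52 lead.
Best packing: mushroom risotto + jerk wings + pulled-pork sliders + arepas — 56 min, 454 total.
An exhaustive check of the 128 subsets confirms 454.

454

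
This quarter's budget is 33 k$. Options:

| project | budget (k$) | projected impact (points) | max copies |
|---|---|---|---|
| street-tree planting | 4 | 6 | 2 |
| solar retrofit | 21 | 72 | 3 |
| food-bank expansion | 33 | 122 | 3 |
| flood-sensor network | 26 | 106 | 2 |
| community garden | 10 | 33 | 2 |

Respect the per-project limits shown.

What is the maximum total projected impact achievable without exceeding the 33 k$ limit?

122

Ranking by ratio (projected impact/k$): flood-sensor network 4.08, food-bank expansion 3.70, solar retrofit 3.43, community garden 3.30.
A density-first pass picks street-tree planting + flood-sensor network — 112 at 30 k$.
Replace street-tree planting and flood-sensor network with food-bank expansion: the trade gains 10 net, giving 122 at 33 k$.
Nothing else within 33 k$ beats 122.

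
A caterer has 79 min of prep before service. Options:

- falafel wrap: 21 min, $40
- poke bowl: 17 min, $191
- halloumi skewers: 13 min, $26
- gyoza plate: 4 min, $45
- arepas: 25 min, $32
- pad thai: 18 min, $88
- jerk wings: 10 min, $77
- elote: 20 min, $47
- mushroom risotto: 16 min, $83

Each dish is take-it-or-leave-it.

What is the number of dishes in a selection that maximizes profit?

6

Optimal total is 510.
For example poke bowl + halloumi skewers + gyoza plate + pad thai + jerk wings + mushroom risotto achieves it, using 78 min.
Every optimal selection uses 6 dishes.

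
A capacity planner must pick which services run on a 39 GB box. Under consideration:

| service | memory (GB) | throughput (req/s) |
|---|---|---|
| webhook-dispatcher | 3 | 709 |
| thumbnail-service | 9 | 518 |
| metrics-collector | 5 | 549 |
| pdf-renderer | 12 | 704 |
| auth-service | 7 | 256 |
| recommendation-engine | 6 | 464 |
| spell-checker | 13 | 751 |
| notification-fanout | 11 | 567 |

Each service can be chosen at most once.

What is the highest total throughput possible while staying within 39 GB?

Best packing: webhook-dispatcher + metrics-collector + pdf-renderer + recommendation-engine + spell-checker — 39 GB, 3177 total.
Runner-up webhook-dispatcher + metrics-collector + recommendation-engine + spell-checker + notification-fanout tops out at 3040.

3177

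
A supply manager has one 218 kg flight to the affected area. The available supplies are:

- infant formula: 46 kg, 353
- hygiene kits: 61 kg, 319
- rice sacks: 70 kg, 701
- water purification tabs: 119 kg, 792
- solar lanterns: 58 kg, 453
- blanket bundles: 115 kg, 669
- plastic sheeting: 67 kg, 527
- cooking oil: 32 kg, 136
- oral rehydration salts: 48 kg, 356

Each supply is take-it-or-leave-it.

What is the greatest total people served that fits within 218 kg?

Density check — rice sacks 10.01, plastic sheeting 7.87, solar lanterns 7.81, infant formula 7.67 are the best per kg.
A density-first pass picks rice sacks + solar lanterns + plastic sheeting — 1681 at 195 kg.
Replace solar lanterns with cooking oil + oral rehydration salts: the trade gains 39 net, giving 1720 at 217 kg.

1720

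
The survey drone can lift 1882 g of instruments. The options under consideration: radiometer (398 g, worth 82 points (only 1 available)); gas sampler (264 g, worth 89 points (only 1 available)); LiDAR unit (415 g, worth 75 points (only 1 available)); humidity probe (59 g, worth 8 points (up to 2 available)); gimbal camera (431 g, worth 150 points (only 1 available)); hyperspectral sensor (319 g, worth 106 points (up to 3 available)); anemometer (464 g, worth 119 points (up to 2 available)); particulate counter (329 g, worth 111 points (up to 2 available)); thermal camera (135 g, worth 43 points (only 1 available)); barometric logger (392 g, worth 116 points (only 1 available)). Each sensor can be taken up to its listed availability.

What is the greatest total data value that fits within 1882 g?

629

Ranking by ratio (data value/g): gimbal camera 0.35, particulate counter 0.34, gas sampler 0.34.
The ratio heuristic lands on gas sampler + humidity probe + gimbal camera + hyperspectral sensor + 2×particulate counter + thermal camera (618) but leaves 16 g idle.
Replace humidity probe and gimbal camera and thermal camera with 2×hyperspectral sensor: the trade gains 11 net, giving 629 at 1879 g.
The spare 3 g is too small for any remaining sensor, and no exchange beats 629.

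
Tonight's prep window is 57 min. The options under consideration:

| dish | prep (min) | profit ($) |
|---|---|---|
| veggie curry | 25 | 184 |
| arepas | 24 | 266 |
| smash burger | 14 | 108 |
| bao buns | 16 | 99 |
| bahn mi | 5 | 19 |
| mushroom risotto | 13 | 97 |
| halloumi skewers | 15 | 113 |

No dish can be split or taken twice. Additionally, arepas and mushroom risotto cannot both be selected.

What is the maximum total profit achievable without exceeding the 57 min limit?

By profit per min: arepas 11.08, smash burger 7.71, halloumi skewers 7.53, mushroom risotto 7.46 lead.
Taking arepas + smash burger + halloumi skewers: 53 min used, 487 in profit.

487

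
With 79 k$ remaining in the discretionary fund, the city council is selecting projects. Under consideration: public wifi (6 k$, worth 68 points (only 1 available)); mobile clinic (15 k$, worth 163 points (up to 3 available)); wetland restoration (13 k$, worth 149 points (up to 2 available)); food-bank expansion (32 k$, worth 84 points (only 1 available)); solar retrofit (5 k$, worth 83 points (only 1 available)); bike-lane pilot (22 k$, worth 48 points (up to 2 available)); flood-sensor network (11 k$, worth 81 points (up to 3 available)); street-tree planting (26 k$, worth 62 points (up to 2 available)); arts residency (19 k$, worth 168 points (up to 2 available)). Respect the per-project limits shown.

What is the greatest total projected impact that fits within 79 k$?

Density check — solar retrofit 16.60, wetland restoration 11.46, public wifi 11.33, mobile clinic 10.87 are the best per k$.
Filling by ratio: public wifi + 2×mobile clinic + 2×wetland restoration + solar retrofit + flood-sensor network for 856, with 1 k$ left unused.
The 17 k$ tied up in public wifi and flood-sensor network is better spent on mobile clinic — total rises to 870 (76 k$).
No other feasible combination exceeds 870.

870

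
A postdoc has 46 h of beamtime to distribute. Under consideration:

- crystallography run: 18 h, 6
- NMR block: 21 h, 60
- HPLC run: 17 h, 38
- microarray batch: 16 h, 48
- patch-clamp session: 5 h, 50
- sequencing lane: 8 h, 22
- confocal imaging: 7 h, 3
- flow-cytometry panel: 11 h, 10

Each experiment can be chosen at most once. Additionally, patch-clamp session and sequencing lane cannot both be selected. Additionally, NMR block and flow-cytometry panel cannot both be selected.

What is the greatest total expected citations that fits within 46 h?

Density check — patch-clamp session 10.00, microarray batch 3.00, NMR block 2.86 are the best per h.
Taking NMR block + microarray batch + patch-clamp session: 42 h used, 158 in expected citations.

158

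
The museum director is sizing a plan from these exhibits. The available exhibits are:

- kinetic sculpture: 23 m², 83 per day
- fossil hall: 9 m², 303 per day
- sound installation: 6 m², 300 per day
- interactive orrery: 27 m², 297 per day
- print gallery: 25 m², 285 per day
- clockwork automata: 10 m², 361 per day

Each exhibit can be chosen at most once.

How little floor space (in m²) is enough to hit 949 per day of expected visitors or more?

25

Minimise m² subject to total expected visitors ≥ 949.
Taking fossil hall + sound installation + clockwork automata gives 964 (≥ 949) for 25 m².
No combination under 25 m² hits 949.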